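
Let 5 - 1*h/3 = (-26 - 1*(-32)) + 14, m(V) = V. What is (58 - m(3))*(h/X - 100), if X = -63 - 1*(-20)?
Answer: -234025/43 ≈ -5442.4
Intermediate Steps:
h = -45 (h = 15 - 3*((-26 - 1*(-32)) + 14) = 15 - 3*((-26 + 32) + 14) = 15 - 3*(6 + 14) = 15 - 3*20 = 15 - 60 = -45)
X = -43 (X = -63 + 20 = -43)
(58 - m(3))*(h/X - 100) = (58 - 1*3)*(-45/(-43) - 100) = (58 - 3)*(-45*(-1/43) - 100) = 55*(45/43 - 100) = 55*(-4255/43) = -234025/43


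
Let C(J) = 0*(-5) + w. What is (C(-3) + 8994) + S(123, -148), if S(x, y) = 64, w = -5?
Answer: 9053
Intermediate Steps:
C(J) = -5 (C(J) = 0*(-5) - 5 = 0 - 5 = -5)
(C(-3) + 8994) + S(123, -148) = (-5 + 8994) + 64 = 8989 + 64 = 9053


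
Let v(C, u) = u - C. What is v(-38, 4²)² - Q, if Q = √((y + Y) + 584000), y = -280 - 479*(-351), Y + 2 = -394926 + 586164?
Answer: 2916 - √943085 ≈ 1944.9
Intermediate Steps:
Y = 191236 (Y = -2 + (-394926 + 586164) = -2 + 191238 = 191236)
y = 167849 (y = -280 + 168129 = 167849)
Q = √943085 (Q = √((167849 + 191236) + 584000) = √(359085 + 584000) = √943085 ≈ 971.13)
v(-38, 4²)² - Q = (4² - 1*(-38))² - √943085 = (16 + 38)² - √943085 = 54² - √943085 = 2916 - √943085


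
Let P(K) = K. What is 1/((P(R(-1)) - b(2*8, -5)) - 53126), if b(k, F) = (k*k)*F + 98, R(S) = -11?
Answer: -1/51955 ≈ -1.9247e-5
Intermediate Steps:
b(k, F) = 98 + F*k² (b(k, F) = k²*F + 98 = F*k² + 98 = 98 + F*k²)
1/((P(R(-1)) - b(2*8, -5)) - 53126) = 1/((-11 - (98 - 5*(2*8)²)) - 53126) = 1/((-11 - (98 - 5*16²)) - 53126) = 1/((-11 - (98 - 5*256)) - 53126) = 1/((-11 - (98 - 1280)) - 53126) = 1/((-11 - 1*(-1182)) - 53126) = 1/((-11 + 1182) - 53126) = 1/(1171 - 53126) = 1/(-51955) = -1/51955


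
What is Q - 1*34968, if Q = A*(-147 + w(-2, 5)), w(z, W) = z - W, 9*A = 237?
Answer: -117070/3 ≈ -39023.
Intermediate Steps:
A = 79/3 (A = (1/9)*237 = 79/3 ≈ 26.333)
Q = -12166/3 (Q = 79*(-147 + (-2 - 1*5))/3 = 79*(-147 + (-2 - 5))/3 = 79*(-147 - 7)/3 = (79/3)*(-154) = -12166/3 ≈ -4055.3)
Q - 1*34968 = -12166/3 - 1*34968 = -12166/3 - 34968 = -117070/3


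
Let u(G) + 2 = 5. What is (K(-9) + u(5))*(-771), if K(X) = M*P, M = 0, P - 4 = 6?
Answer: -2313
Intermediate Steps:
P = 10 (P = 4 + 6 = 10)
u(G) = 3 (u(G) = -2 + 5 = 3)
K(X) = 0 (K(X) = 0*10 = 0)
(K(-9) + u(5))*(-771) = (0 + 3)*(-771) = 3*(-771) = -2313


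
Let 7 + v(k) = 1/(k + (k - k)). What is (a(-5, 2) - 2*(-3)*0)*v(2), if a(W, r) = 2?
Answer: -13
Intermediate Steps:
v(k) = -7 + 1/k (v(k) = -7 + 1/(k + (k - k)) = -7 + 1/(k + 0) = -7 + 1/k)
(a(-5, 2) - 2*(-3)*0)*v(2) = (2 - 2*(-3)*0)*(-7 + 1/2) = (2 + 6*0)*(-7 + 1/2) = (2 + 0)*(-13/2) = 2*(-13/2) = -13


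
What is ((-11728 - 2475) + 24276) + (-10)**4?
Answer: 20073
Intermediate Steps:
((-11728 - 2475) + 24276) + (-10)**4 = (-14203 + 24276) + 10000 = 10073 + 10000 = 20073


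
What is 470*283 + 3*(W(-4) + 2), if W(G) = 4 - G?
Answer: 133040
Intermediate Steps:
470*283 + 3*(W(-4) + 2) = 470*283 + 3*((4 - 1*(-4)) + 2) = 133010 + 3*((4 + 4) + 2) = 133010 + 3*(8 + 2) = 133010 + 3*10 = 133010 + 30 = 133040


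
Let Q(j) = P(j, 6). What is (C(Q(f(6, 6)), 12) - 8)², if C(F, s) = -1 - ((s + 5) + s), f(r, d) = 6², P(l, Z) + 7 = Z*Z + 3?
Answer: 1444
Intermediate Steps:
P(l, Z) = -4 + Z² (P(l, Z) = -7 + (Z*Z + 3) = -7 + (Z² + 3) = -7 + (3 + Z²) = -4 + Z²)
f(r, d) = 36
Q(j) = 32 (Q(j) = -4 + 6² = -4 + 36 = 32)
C(F, s) = -6 - 2*s (C(F, s) = -1 - ((5 + s) + s) = -1 - (5 + 2*s) = -1 + (-5 - 2*s) = -6 - 2*s)
(C(Q(f(6, 6)), 12) - 8)² = ((-6 - 2*12) - 8)² = ((-6 - 24) - 8)² = (-30 - 8)² = (-38)² = 1444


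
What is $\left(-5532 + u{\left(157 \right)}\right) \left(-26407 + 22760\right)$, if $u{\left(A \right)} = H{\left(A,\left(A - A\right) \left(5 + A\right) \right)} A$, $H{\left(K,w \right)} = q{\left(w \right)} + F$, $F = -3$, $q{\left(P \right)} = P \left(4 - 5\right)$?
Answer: $21892941$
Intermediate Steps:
$q{\left(P \right)} = - P$ ($q{\left(P \right)} = P \left(-1\right) = - P$)
$H{\left(K,w \right)} = -3 - w$ ($H{\left(K,w \right)} = - w - 3 = -3 - w$)
$u{\left(A \right)} = - 3 A$ ($u{\left(A \right)} = \left(-3 - \left(A - A\right) \left(5 + A\right)\right) A = \left(-3 - 0 \left(5 + A\right)\right) A = \left(-3 - 0\right) A = \left(-3 + 0\right) A = - 3 A$)
$\left(-5532 + u{\left(157 \right)}\right) \left(-26407 + 22760\right) = \left(-5532 - 471\right) \left(-26407 + 22760\right) = \left(-5532 - 471\right) \left(-3647\right) = \left(-6003\right) \left(-3647\right) = 21892941$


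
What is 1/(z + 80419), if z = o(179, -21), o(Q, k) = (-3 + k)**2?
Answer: 1/80995 ≈ 1.2346e-5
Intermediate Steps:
z = 576 (z = (-3 - 21)**2 = (-24)**2 = 576)
1/(z + 80419) = 1/(576 + 80419) = 1/80995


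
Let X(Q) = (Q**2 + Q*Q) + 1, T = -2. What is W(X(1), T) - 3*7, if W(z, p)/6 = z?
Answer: -3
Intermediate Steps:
X(Q) = 1 + 2*Q**2 (X(Q) = (Q**2 + Q**2) + 1 = 2*Q**2 + 1 = 1 + 2*Q**2)
W(z, p) = 6*z
W(X(1), T) - 3*7 = 6*(1 + 2*1**2) - 3*7 = 6*(1 + 2*1) - 21 = 6*(1 + 2) - 21 = 6*3 - 21 = 18 - 21 = -3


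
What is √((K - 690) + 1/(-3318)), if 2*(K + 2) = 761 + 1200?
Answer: √794032239/1659 ≈ 16.985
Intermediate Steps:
K = 1957/2 (K = -2 + (761 + 1200)/2 = -2 + (½)*1961 = -2 + 1961/2 = 1957/2 ≈ 978.50)
√((K - 690) + 1/(-3318)) = √((1957/2 - 690) + 1/(-3318)) = √(577/2 - 1/3318) = √(478621/1659) = √794032239/1659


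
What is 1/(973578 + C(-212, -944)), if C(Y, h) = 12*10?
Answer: 1/973698 ≈ 1.0270e-6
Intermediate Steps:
C(Y, h) = 120
1/(973578 + C(-212, -944)) = 1/(973578 + 120) = 1/973698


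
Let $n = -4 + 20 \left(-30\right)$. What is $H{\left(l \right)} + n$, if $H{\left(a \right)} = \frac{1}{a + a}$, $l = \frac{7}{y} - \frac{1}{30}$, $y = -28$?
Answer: $- \frac{10298}{17} \approx -605.76$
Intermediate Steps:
$n = -604$ ($n = -4 - 600 = -604$)
$l = - \frac{17}{60}$ ($l = \frac{7}{-28} - \frac{1}{30} = 7 \left(- \frac{1}{28}\right) - \frac{1}{30} = - \frac{1}{4} - \frac{1}{30} = - \frac{17}{60} \approx -0.28333$)
$H{\left(a \right)} = \frac{1}{2 a}$
$H{\left(l \right)} + n = \frac{1}{2 \left(- \frac{17}{60}\right)} - 604 = \frac{1}{2} \left(- \frac{60}{17}\right) - 604 = - \frac{30}{17} - 604 = - \frac{10298}{17}$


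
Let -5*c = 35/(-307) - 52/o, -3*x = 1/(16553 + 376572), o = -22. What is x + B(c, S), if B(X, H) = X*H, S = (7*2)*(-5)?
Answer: 125435962873/3982749375 ≈ 31.495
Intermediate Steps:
S = -70 (S = 14*(-5) = -70)
x = -1/1179375 (x = -1/(3*(16553 + 376572)) = -⅓/393125 = -⅓*1/393125 = -1/1179375 ≈ -8.4791e-7)
c = -7597/16885 (c = -(35/(-307) - 52/(-22))/5 = -(35*(-1/307) - 52*(-1/22))/5 = -(-35/307 + 26/11)/5 = -⅕*7597/3377 = -7597/16885 ≈ -0.44993)
B(X, H) = H*X
x + B(c, S) = -1/1179375 - 70*(-7597/16885) = -1/1179375 + 106358/3377 = 125435962873/3982749375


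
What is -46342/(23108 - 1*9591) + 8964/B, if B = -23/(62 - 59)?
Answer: -364565030/310891 ≈ -1172.6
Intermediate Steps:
B = -23/3 ≈ -7.6667
-46342/(23108 - 1*9591) + 8964/B = -46342/(23108 - 1*9591) + 8964/(-23/3) = -46342/(23108 - 9591) + 8964*(-3/23) = -46342/13517 - 26892/23 = -364565030/310891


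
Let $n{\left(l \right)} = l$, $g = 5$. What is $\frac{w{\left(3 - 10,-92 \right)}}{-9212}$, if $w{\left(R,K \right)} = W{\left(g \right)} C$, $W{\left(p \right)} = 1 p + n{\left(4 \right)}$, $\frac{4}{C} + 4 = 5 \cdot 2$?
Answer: $- \frac{3}{4606} \approx -0.00065132$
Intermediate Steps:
$C = \frac{2}{3}$ ($C = \frac{4}{-4 + 5 \cdot 2} = \frac{4}{-4 + 10} = \frac{4}{6} = 4 \cdot \frac{1}{6} = \frac{2}{3} \approx 0.66667$)
$W{\left(p \right)} = 4 + p$ ($W{\left(p \right)} = 1 p + 4 = p + 4 = 4 + p$)
$w{\left(R,K \right)} = 6$ ($w{\left(R,K \right)} = \left(4 + 5\right) \frac{2}{3} = 9 \cdot \frac{2}{3} = 6$)
$\frac{w{\left(3 - 10,-92 \right)}}{-9212} = \frac{6}{-9212} = 6 \left(- \frac{1}{9212}\right) = - \frac{3}{4606}$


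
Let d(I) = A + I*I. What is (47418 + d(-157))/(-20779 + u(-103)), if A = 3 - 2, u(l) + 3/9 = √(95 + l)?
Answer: -3369431238/971506579 - 324306*I*√2/971506579 ≈ -3.4683 - 0.00047209*I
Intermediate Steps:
u(l) = -⅓ + √(95 + l)
A = 1
d(I) = 1 + I² (d(I) = 1 + I*I = 1 + I²)
(47418 + d(-157))/(-20779 + u(-103)) = (47418 + (1 + (-157)²))/(-20779 + (-⅓ + √(95 - 103))) = (47418 + (1 + 24649))/(-20779 + (-⅓ + √(-8))) = (47418 + 24650)/(-20779 + (-⅓ + 2*I*√2)) = 72068/(-62338/3 + 2*I*√2)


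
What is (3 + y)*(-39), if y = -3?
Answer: 0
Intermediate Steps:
(3 + y)*(-39) = (3 - 3)*(-39) = 0*(-39) = 0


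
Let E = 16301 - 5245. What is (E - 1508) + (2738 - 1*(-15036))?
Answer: 27322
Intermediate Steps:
E = 11056
(E - 1508) + (2738 - 1*(-15036)) = (11056 - 1508) + (2738 - 1*(-15036)) = 9548 + (2738 + 15036) = 9548 + 17774 = 27322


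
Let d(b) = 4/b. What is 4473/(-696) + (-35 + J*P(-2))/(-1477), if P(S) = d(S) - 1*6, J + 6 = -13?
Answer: -2229351/342664 ≈ -6.5059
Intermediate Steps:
J = -19 (J = -6 - 13 = -19)
P(S) = -6 + 4/S (P(S) = 4/S - 1*6 = 4/S - 6 = -6 + 4/S)
4473/(-696) + (-35 + J*P(-2))/(-1477) = 4473/(-696) + (-35 - 19*(-6 + 4/(-2)))/(-1477) = 4473*(-1/696) + (-35 - 19*(-6 + 4*(-½)))*(-1/1477) = -1491/232 + (-35 - 19*(-6 - 2))*(-1/1477) = -1491/232 + (-35 - 19*(-8))*(-1/1477) = -1491/232 + (-35 + 152)*(-1/1477) = -1491/232 + 117*(-1/1477) = -1491/232 - 117/1477 = -2229351/342664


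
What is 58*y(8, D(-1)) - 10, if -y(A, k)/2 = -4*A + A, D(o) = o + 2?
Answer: 2774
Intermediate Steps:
D(o) = 2 + o
y(A, k) = 6*A (y(A, k) = -2*(-4*A + A) = -(-6)*A = 6*A)
58*y(8, D(-1)) - 10 = 58*(6*8) - 10 = 58*48 - 10 = 2784 - 10 = 2774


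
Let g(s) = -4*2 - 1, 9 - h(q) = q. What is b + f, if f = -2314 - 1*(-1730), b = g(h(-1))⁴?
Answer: 5977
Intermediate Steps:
h(q) = 9 - q
g(s) = -9 (g(s) = -8 - 1 = -9)
b = 6561 (b = (-9)⁴ = 6561)
f = -584 (f = -2314 + 1730 = -584)
b + f = 6561 - 584 = 5977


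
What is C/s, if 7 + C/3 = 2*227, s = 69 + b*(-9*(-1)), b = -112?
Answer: -447/313 ≈ -1.4281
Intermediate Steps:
s = -939 (s = 69 - (-1008)*(-1) = 69 - 112*9 = 69 - 1008 = -939)
C = 1341 (C = -21 + 3*(2*227) = -21 + 3*454 = -21 + 1362 = 1341)
C/s = 1341/(-939) = 1341*(-1/939) = -447/313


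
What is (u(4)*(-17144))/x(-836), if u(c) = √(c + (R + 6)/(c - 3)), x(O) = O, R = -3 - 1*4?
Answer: 4286*√3/209 ≈ 35.519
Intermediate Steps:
R = -7 (R = -3 - 4 = -7)
u(c) = √(c - 1/(-3 + c)) (u(c) = √(c + (-7 + 6)/(c - 3)) = √(c - 1/(-3 + c)))
(u(4)*(-17144))/x(-836) = (√((-1 + 4*(-3 + 4))/(-3 + 4))*(-17144))/(-836) = (√((-1 + 4*1)/1)*(-17144))*(-1/836) = (√(1*(-1 + 4))*(-17144))*(-1/836) = (√(1*3)*(-17144))*(-1/836) = (√3*(-17144))*(-1/836) = -17144*√3*(-1/836) = 4286*√3/209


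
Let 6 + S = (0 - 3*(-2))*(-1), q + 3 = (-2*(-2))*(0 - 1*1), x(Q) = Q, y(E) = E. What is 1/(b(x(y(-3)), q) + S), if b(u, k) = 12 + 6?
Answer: 1/6 ≈ 0.16667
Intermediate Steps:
q = -7 (q = -3 + (-2*(-2))*(0 - 1*1) = -3 + 4*(0 - 1) = -3 + 4*(-1) = -3 - 4 = -7)
b(u, k) = 18
S = -12 (S = -6 + (0 - 3*(-2))*(-1) = -6 + (0 + 6)*(-1) = -6 + 6*(-1) = -6 - 6 = -12)
1/(b(x(y(-3)), q) + S) = 1/(18 - 12) = 1/6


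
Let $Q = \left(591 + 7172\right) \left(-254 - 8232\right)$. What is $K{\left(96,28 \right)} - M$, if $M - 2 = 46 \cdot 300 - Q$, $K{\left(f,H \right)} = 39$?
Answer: $-65890581$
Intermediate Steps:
$Q = -65876818$ ($Q = 7763 \left(-8486\right) = -65876818$)
$M = 65890620$ ($M = 2 + \left(46 \cdot 300 - -65876818\right) = 2 + \left(13800 + 65876818\right) = 2 + 65890618 = 65890620$)
$K{\left(96,28 \right)} - M = 39 - 65890620 = -65890581$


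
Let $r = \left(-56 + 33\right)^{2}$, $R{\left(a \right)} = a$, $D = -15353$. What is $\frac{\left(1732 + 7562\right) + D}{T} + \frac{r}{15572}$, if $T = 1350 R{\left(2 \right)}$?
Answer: $- \frac{5807653}{2627775} \approx -2.2101$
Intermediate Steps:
$T = 2700$ ($T = 1350 \cdot 2 = 2700$)
$r = 529$ ($r = \left(-23\right)^{2} = 529$)
$\frac{\left(1732 + 7562\right) + D}{T} + \frac{r}{15572} = \frac{\left(1732 + 7562\right) - 15353}{2700} + \frac{529}{15572} = \left(9294 - 15353\right) \frac{1}{2700} + 529 \cdot \frac{1}{15572} = \left(-6059\right) \frac{1}{2700} + \frac{529}{15572} = - \frac{6059}{2700} + \frac{529}{15572} = - \frac{5807653}{2627775}$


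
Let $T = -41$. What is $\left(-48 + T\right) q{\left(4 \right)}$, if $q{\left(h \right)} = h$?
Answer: $-356$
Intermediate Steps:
$\left(-48 + T\right) q{\left(4 \right)} = \left(-48 - 41\right) 4 = \left(-89\right) 4 = -356$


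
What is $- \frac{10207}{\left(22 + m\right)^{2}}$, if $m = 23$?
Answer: $- \frac{10207}{2025} \approx -5.0405$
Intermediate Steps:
$- \frac{10207}{\left(22 + m\right)^{2}} = - \frac{10207}{\left(22 + 23\right)^{2}} = - \frac{10207}{45^{2}} = - \frac{10207}{2025}$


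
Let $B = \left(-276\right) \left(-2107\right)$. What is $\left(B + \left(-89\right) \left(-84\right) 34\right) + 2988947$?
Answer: $3824663$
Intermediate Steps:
$B = 581532$
$\left(B + \left(-89\right) \left(-84\right) 34\right) + 2988947 = \left(581532 + \left(-89\right) \left(-84\right) 34\right) + 2988947 = \left(581532 + 7476 \cdot 34\right) + 2988947 = \left(581532 + 254184\right) + 2988947 = 835716 + 2988947 = 3824663$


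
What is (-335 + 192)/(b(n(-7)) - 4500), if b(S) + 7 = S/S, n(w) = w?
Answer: 143/4506 ≈ 0.031735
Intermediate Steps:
b(S) = -6 (b(S) = -7 + S/S = -7 + 1 = -6)
(-335 + 192)/(b(n(-7)) - 4500) = (-335 + 192)/(-6 - 4500) = -143/(-4506) = -143*(-1/4506) = 143/4506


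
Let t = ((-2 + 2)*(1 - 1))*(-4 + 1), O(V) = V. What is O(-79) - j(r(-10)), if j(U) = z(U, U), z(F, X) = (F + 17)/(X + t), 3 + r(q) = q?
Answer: -1023/13 ≈ -78.692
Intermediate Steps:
r(q) = -3 + q
t = 0 (t = (0*0)*(-3) = 0*(-3) = 0)
z(F, X) = (17 + F)/X (z(F, X) = (F + 17)/(X + 0) = (17 + F)/X)
j(U) = (17 + U)/U
O(-79) - j(r(-10)) = -79 - (17 + (-3 - 10))/(-3 - 10) = -79 - (17 - 13)/(-13) = -79 - (-1)*4/13 = -79 - 1*(-4/13) = -79 + 4/13 = -1023/13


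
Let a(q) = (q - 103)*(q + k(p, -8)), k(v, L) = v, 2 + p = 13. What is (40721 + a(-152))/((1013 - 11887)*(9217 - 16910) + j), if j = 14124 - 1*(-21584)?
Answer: 38338/41844695 ≈ 0.00091620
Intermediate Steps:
p = 11 (p = -2 + 13 = 11)
j = 35708 (j = 14124 + 21584 = 35708)
a(q) = (-103 + q)*(11 + q) (a(q) = (q - 103)*(q + 11) = (-103 + q)*(11 + q))
(40721 + a(-152))/((1013 - 11887)*(9217 - 16910) + j) = (40721 + (-1133 + (-152)² - 92*(-152)))/((1013 - 11887)*(9217 - 16910) + 35708) = (40721 + (-1133 + 23104 + 13984))/(-10874*(-7693) + 35708) = (40721 + 35955)/(83653682 + 35708) = 76676/83689390 = 76676*(1/83689390) = 38338/41844695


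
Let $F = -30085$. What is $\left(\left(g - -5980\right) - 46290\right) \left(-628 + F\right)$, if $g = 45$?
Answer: $1236658945$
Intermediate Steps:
$\left(\left(g - -5980\right) - 46290\right) \left(-628 + F\right) = \left(\left(45 - -5980\right) - 46290\right) \left(-628 - 30085\right) = \left(\left(45 + 5980\right) - 46290\right) \left(-30713\right) = \left(6025 - 46290\right) \left(-30713\right) = \left(-40265\right) \left(-30713\right) = 1236658945$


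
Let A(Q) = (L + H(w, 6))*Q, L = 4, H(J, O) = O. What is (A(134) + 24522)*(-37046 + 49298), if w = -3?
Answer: 316861224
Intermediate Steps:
A(Q) = 10*Q (A(Q) = (4 + 6)*Q = 10*Q)
(A(134) + 24522)*(-37046 + 49298) = (10*134 + 24522)*(-37046 + 49298) = (1340 + 24522)*12252 = 25862*12252 = 316861224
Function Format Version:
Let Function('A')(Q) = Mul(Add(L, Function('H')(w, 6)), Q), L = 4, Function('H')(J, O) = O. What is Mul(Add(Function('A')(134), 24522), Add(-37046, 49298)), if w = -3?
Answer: 316861224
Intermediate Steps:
Function('A')(Q) = Mul(10, Q) (Function('A')(Q) = Mul(Add(4, 6), Q) = Mul(10, Q))
Mul(Add(Function('A')(134), 24522), Add(-37046, 49298)) = Mul(Add(Mul(10, 134), 24522), Add(-37046, 49298)) = Mul(Add(1340, 24522), 12252) = Mul(25862, 12252) = 316861224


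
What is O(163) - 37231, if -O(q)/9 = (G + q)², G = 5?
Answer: -291247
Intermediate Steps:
O(q) = -9*(5 + q)²
O(163) - 37231 = -9*(5 + 163)² - 37231 = -9*168² - 37231 = -9*28224 - 37231 = -254016 - 37231 = -291247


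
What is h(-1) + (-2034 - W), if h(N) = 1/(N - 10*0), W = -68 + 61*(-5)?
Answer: -1662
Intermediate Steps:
W = -373 (W = -68 - 305 = -373)
h(N) = 1/N (h(N) = 1/(N + 0) = 1/N)
h(-1) + (-2034 - W) = 1/(-1) + (-2034 - 1*(-373)) = -1 + (-2034 + 373) = -1 - 1661 = -1662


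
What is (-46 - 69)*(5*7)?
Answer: -4025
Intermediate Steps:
(-46 - 69)*(5*7) = -115*35 = -4025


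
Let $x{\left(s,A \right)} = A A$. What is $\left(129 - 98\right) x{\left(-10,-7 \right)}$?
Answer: $1519$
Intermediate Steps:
$x{\left(s,A \right)} = A^{2}$
$\left(129 - 98\right) x{\left(-10,-7 \right)} = \left(129 - 98\right) \left(-7\right)^{2} = 31 \cdot 49 = 1519$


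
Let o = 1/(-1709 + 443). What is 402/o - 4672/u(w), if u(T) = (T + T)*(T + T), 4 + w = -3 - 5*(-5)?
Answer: -41223784/81 ≈ -5.0894e+5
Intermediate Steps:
w = 18 (w = -4 + (-3 - 5*(-5)) = -4 + (-3 + 25) = -4 + 22 = 18)
o = -1/1266 (o = 1/(-1266) = -1/1266 ≈ -0.00078989)
u(T) = 4*T² (u(T) = (2*T)*(2*T) = 4*T²)
402/o - 4672/u(w) = 402/(-1/1266) - 4672/(4*18²) = 402*(-1266) - 4672/(4*324) = -508932 - 4672/1296 = -508932 - 4672*1/1296 = -508932 - 292/81 = -41223784/81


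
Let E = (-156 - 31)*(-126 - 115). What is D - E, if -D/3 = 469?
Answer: -46474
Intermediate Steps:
D = -1407 (D = -3*469 = -1407)
E = 45067 (E = -187*(-241) = 45067)
D - E = -1407 - 1*45067 = -1407 - 45067 = -46474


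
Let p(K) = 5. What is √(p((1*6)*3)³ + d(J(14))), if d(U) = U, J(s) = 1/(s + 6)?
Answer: √12505/10 ≈ 11.183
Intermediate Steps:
J(s) = 1/(6 + s)
√(p((1*6)*3)³ + d(J(14))) = √(5³ + 1/(6 + 14)) = √(125 + 1/20) = √(2501/20) = √12505/10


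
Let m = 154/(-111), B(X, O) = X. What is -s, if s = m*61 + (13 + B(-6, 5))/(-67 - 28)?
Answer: 893207/10545 ≈ 84.704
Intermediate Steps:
m = -154/111 (m = 154*(-1/111) = -154/111 ≈ -1.3874)
s = -893207/10545 (s = -154/111*61 + (13 - 6)/(-67 - 28) = -9394/111 + 7/(-95) = -9394/111 + 7*(-1/95) = -9394/111 - 7/95 = -893207/10545 ≈ -84.704)
-s = -1*(-893207/10545) = 893207/10545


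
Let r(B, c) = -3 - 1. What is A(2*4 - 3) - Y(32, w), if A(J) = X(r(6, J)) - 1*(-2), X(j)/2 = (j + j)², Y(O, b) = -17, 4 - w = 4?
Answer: 147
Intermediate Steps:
w = 0 (w = 4 - 1*4 = 4 - 4 = 0)
r(B, c) = -4
X(j) = 8*j² (X(j) = 2*(j + j)² = 2*(2*j)² = 2*(4*j²) = 8*j²)
A(J) = 130 (A(J) = 8*(-4)² - 1*(-2) = 8*16 + 2 = 128 + 2 = 130)
A(2*4 - 3) - Y(32, w) = 130 - 1*(-17) = 130 + 17 = 147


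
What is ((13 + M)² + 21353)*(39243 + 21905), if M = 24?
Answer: 1389404856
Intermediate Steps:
((13 + M)² + 21353)*(39243 + 21905) = ((13 + 24)² + 21353)*(39243 + 21905) = (37² + 21353)*61148 = (1369 + 21353)*61148 = 22722*61148 = 1389404856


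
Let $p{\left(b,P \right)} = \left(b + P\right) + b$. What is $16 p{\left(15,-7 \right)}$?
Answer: $368$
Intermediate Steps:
$p{\left(b,P \right)} = P + 2 b$ ($p{\left(b,P \right)} = \left(P + b\right) + b = P + 2 b$)
$16 p{\left(15,-7 \right)} = 16 \left(-7 + 2 \cdot 15\right) = 16 \left(-7 + 30\right) = 16 \cdot 23 = 368$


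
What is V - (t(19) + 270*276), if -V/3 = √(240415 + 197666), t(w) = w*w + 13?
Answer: -74894 - 3*√438081 ≈ -76880.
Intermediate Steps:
t(w) = 13 + w² (t(w) = w² + 13 = 13 + w²)
V = -3*√438081 (V = -3*√(240415 + 197666) = -3*√438081 ≈ -1985.6)
V - (t(19) + 270*276) = -3*√438081 - ((13 + 19²) + 270*276) = -3*√438081 - ((13 + 361) + 74520) = -3*√438081 - (374 + 74520) = -3*√438081 - 1*74894 = -3*√438081 - 74894 = -74894 - 3*√438081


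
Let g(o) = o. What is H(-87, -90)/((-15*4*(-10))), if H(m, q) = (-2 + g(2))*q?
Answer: 0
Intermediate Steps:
H(m, q) = 0 (H(m, q) = (-2 + 2)*q = 0*q = 0)
H(-87, -90)/((-15*4*(-10))) = 0/((-15*4*(-10))) = 0/((-60*(-10))) = 0/600 = 0*(1/600) = 0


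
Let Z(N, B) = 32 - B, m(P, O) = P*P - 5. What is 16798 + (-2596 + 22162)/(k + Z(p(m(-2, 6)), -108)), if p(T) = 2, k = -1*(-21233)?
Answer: 359043220/21373 ≈ 16799.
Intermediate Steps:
m(P, O) = -5 + P² (m(P, O) = P² - 5 = -5 + P²)
k = 21233
16798 + (-2596 + 22162)/(k + Z(p(m(-2, 6)), -108)) = 16798 + (-2596 + 22162)/(21233 + (32 - 1*(-108))) = 16798 + 19566/(21233 + (32 + 108)) = 16798 + 19566/(21233 + 140) = 16798 + 19566/21373 = 359043220/21373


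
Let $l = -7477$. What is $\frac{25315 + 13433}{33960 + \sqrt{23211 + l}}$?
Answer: $\frac{657941040}{576632933} - \frac{19374 \sqrt{15734}}{576632933} \approx 1.1368$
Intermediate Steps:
$\frac{25315 + 13433}{33960 + \sqrt{23211 + l}} = \frac{25315 + 13433}{33960 + \sqrt{23211 - 7477}} = \frac{38748}{33960 + \sqrt{15734}}$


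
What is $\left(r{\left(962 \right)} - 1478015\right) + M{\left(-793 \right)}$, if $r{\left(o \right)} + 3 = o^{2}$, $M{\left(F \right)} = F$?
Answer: $-553367$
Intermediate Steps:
$r{\left(o \right)} = -3 + o^{2}$
$\left(r{\left(962 \right)} - 1478015\right) + M{\left(-793 \right)} = \left(\left(-3 + 962^{2}\right) - 1478015\right) - 793 = \left(\left(-3 + 925444\right) - 1478015\right) - 793 = \left(925441 - 1478015\right) - 793 = -552574 - 793 = -553367$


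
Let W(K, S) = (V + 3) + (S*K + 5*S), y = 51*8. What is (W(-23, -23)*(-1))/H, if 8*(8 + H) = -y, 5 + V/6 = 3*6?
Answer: 495/59 ≈ 8.3898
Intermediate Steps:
y = 408
V = 78 (V = -30 + 6*(3*6) = -30 + 6*18 = -30 + 108 = 78)
H = -59 (H = -8 + (-1*408)/8 = -8 + (⅛)*(-408) = -8 - 51 = -59)
W(K, S) = 81 + 5*S + K*S (W(K, S) = (78 + 3) + (S*K + 5*S) = 81 + (K*S + 5*S) = 81 + (5*S + K*S) = 81 + 5*S + K*S)
(W(-23, -23)*(-1))/H = ((81 + 5*(-23) - 23*(-23))*(-1))/(-59) = ((81 - 115 + 529)*(-1))*(-1/59) = (495*(-1))*(-1/59) = -495*(-1/59) = 495/59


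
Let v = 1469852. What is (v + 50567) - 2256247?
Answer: -735828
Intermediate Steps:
(v + 50567) - 2256247 = (1469852 + 50567) - 2256247 = 1520419 - 2256247 = -735828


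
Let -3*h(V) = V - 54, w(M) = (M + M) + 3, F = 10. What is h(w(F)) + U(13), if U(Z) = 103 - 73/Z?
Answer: 4201/39 ≈ 107.72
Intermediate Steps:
U(Z) = 103 - 73/Z
w(M) = 3 + 2*M (w(M) = 2*M + 3 = 3 + 2*M)
h(V) = 18 - V/3 (h(V) = -(V - 54)/3 = -(-54 + V)/3 = 18 - V/3)
h(w(F)) + U(13) = (18 - (3 + 2*10)/3) + (103 - 73/13) = (18 - (3 + 20)/3) + (103 - 73*1/13) = (18 - 1/3*23) + (103 - 73/13) = (18 - 23/3) + 1266/13 = 31/3 + 1266/13 = 4201/39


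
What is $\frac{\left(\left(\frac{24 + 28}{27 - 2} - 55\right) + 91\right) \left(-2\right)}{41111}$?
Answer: $- \frac{272}{146825} \approx -0.0018525$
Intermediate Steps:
$\frac{\left(\left(\frac{24 + 28}{27 - 2} - 55\right) + 91\right) \left(-2\right)}{41111} = \left(\left(\frac{52}{25} - 55\right) + 91\right) \left(-2\right) \frac{1}{41111} = \left(- \frac{1323}{25} + 91\right) \left(-2\right) \frac{1}{41111} = \frac{952}{25} \left(-2\right) \frac{1}{41111} = \left(- \frac{1904}{25}\right) \frac{1}{41111} = - \frac{272}{146825}$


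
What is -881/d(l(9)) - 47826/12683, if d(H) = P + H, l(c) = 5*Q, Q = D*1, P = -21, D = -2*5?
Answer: 7778077/900493 ≈ 8.6376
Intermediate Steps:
D = -10
Q = -10 (Q = -10*1 = -10)
l(c) = -50 (l(c) = 5*(-10) = -50)
d(H) = -21 + H
-881/d(l(9)) - 47826/12683 = -881/(-21 - 50) - 47826/12683 = -881/(-71) - 47826*1/12683 = -881*(-1/71) - 47826/12683 = 881/71 - 47826/12683 = 7778077/900493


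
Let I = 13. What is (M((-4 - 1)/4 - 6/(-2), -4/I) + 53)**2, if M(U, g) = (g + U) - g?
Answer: 47961/16 ≈ 2997.6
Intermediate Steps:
M(U, g) = U (M(U, g) = (U + g) - g = U)
(M((-4 - 1)/4 - 6/(-2), -4/I) + 53)**2 = (((-4 - 1)/4 - 6/(-2)) + 53)**2 = ((-5*1/4 - 6*(-1/2)) + 53)**2 = ((-5/4 + 3) + 53)**2 = (7/4 + 53)**2 = (219/4)**2 = 47961/16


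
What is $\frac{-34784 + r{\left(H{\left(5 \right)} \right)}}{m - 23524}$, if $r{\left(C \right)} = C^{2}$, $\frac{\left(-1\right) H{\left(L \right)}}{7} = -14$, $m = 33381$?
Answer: $- \frac{25180}{9857} \approx -2.5545$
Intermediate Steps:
$H{\left(L \right)} = 98$ ($H{\left(L \right)} = \left(-7\right) \left(-14\right) = 98$)
$\frac{-34784 + r{\left(H{\left(5 \right)} \right)}}{m - 23524} = \frac{-34784 + 98^{2}}{33381 - 23524} = \frac{-34784 + 9604}{9857} = \left(-25180\right) \frac{1}{9857} = - \frac{25180}{9857}$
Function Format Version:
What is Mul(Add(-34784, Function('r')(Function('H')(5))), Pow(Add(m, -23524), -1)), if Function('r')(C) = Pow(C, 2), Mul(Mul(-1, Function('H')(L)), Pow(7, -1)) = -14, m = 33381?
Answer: Rational(-25180, 9857) ≈ -2.5545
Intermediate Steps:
Function('H')(L) = 98 (Function('H')(L) = Mul(-7, -14) = 98)
Mul(Add(-34784, Function('r')(Function('H')(5))), Pow(Add(m, -23524), -1)) = Mul(Add(-34784, Pow(98, 2)), Pow(Add(33381, -23524), -1)) = Mul(Add(-34784, 9604), Pow(9857, -1)) = Mul(-25180, Rational(1, 9857)) = Rational(-25180, 9857)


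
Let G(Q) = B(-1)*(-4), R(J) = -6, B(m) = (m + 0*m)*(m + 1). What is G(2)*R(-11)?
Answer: 0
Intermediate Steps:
B(m) = m*(1 + m) (B(m) = (m + 0)*(1 + m) = m*(1 + m))
G(Q) = 0 (G(Q) = -(1 - 1)*(-4) = -1*0*(-4) = 0*(-4) = 0)
G(2)*R(-11) = 0*(-6) = 0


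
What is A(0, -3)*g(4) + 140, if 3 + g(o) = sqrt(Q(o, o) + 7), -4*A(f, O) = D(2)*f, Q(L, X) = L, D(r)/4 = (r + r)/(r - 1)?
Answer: 140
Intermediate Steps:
D(r) = 8*r/(-1 + r) (D(r) = 4*((r + r)/(r - 1)) = 4*((2*r)/(-1 + r)) = 4*(2*r/(-1 + r)) = 8*r/(-1 + r))
A(f, O) = -4*f (A(f, O) = -8*2/(-1 + 2)*f/4 = -8*2/1*f/4 = -8*2*1*f/4 = -4*f)
g(o) = -3 + sqrt(7 + o) (g(o) = -3 + sqrt(o + 7) = -3 + sqrt(7 + o))
A(0, -3)*g(4) + 140 = (-4*0)*(-3 + sqrt(7 + 4)) + 140 = 0*(-3 + sqrt(11)) + 140 = 0 + 140 = 140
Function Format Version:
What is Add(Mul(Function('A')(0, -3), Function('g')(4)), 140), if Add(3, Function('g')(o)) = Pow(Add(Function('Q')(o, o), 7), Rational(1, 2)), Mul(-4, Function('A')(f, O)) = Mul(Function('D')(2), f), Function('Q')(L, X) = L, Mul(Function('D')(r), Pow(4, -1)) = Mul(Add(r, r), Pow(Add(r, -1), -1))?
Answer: 140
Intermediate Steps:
Function('D')(r) = Mul(8, r, Pow(Add(-1, r), -1)) (Function('D')(r) = Mul(4, Mul(Add(r, r), Pow(Add(r, -1), -1))) = Mul(4, Mul(Mul(2, r), Pow(Add(-1, r), -1))) = Mul(4, Mul(2, r, Pow(Add(-1, r), -1))) = Mul(8, r, Pow(Add(-1, r), -1)))
Function('A')(f, O) = Mul(-4, f) (Function('A')(f, O) = Mul(Rational(-1, 4), Mul(Mul(8, 2, Pow(Add(-1, 2), -1)), f)) = Mul(Rational(-1, 4), Mul(Mul(8, 2, Pow(1, -1)), f)) = Mul(Rational(-1, 4), Mul(Mul(8, 2, 1), f)) = Mul(Rational(-1, 4), Mul(16, f)) = Mul(-4, f))
Function('g')(o) = Add(-3, Pow(Add(7, o), Rational(1, 2))) (Function('g')(o) = Add(-3, Pow(Add(o, 7), Rational(1, 2))) = Add(-3, Pow(Add(7, o), Rational(1, 2))))
Add(Mul(Function('A')(0, -3), Function('g')(4)), 140) = Add(Mul(Mul(-4, 0), Add(-3, Pow(Add(7, 4), Rational(1, 2)))), 140) = Add(Mul(0, Add(-3, Pow(11, Rational(1, 2)))), 140) = Add(0, 140) = 140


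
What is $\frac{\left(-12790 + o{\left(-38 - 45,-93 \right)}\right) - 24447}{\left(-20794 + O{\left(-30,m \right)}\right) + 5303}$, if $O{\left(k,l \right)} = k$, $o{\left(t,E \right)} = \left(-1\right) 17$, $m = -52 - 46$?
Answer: $\frac{37254}{15521} \approx 2.4002$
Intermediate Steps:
$m = -98$
$o{\left(t,E \right)} = -17$
$\frac{\left(-12790 + o{\left(-38 - 45,-93 \right)}\right) - 24447}{\left(-20794 + O{\left(-30,m \right)}\right) + 5303} = \frac{\left(-12790 - 17\right) - 24447}{\left(-20794 - 30\right) + 5303} = \frac{-12807 - 24447}{-20824 + 5303} = - \frac{37254}{-15521} = \left(-37254\right) \left(- \frac{1}{15521}\right) = \frac{37254}{15521}$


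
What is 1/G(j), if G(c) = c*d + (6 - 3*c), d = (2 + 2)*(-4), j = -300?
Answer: 1/5706 ≈ 0.00017525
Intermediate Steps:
d = -16 (d = 4*(-4) = -16)
G(c) = 6 - 19*c (G(c) = c*(-16) + (6 - 3*c) = -16*c + (6 - 3*c) = 6 - 19*c)
1/G(j) = 1/(6 - 19*(-300)) = 1/(6 + 5700) = 1/5706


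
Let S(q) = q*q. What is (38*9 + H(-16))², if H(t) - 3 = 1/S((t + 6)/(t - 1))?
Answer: 1210274521/10000 ≈ 1.2103e+5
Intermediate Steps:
S(q) = q²
H(t) = 3 + (-1 + t)²/(6 + t)² (H(t) = 3 + 1/(((t + 6)/(t - 1))²) = 3 + 1/(((6 + t)/(-1 + t))²) = 3 + 1/((6 + t)²/(-1 + t)²) = 3 + (-1 + t)²/(6 + t)²)
(38*9 + H(-16))² = (38*9 + (3 + (-1 - 16)²/(6 - 16)²))² = (342 + (3 + (-17)²/(-10)²))² = (342 + (3 + 289*(1/100)))² = (342 + (3 + 289/100))² = (342 + 589/100)² = (34789/100)² = 1210274521/10000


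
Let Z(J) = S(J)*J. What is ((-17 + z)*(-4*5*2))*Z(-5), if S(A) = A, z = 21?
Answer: -4000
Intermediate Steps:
Z(J) = J² (Z(J) = J*J = J²)
((-17 + z)*(-4*5*2))*Z(-5) = ((-17 + 21)*(-4*5*2))*(-5)² = (4*(-20*2))*25 = (4*(-40))*25 = -160*25 = -4000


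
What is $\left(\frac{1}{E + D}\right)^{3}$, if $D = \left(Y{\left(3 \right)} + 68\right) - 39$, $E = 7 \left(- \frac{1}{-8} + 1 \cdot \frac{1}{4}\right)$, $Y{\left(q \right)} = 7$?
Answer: $\frac{512}{29503629} \approx 1.7354 \cdot 10^{-5}$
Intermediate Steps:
$E = \frac{21}{8}$ ($E = 7 \left(\left(-1\right) \left(- \frac{1}{8}\right) + 1 \cdot \frac{1}{4}\right) = 7 \left(\frac{1}{8} + \frac{1}{4}\right) = 7 \cdot \frac{3}{8} = \frac{21}{8} \approx 2.625$)
$D = 36$ ($D = \left(7 + 68\right) - 39 = 75 - 39 = 36$)
$\left(\frac{1}{E + D}\right)^{3} = \left(\frac{1}{\frac{21}{8} + 36}\right)^{3} = \left(\frac{1}{\frac{309}{8}}\right)^{3} = \left(\frac{8}{309}\right)^{3} = \frac{512}{29503629}$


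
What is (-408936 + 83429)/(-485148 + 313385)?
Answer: 325507/171763 ≈ 1.8951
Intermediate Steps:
(-408936 + 83429)/(-485148 + 313385) = -325507/(-171763) = -325507*(-1/171763) = 325507/171763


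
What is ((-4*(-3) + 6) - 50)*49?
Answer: -1568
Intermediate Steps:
((-4*(-3) + 6) - 50)*49 = ((12 + 6) - 50)*49 = (18 - 50)*49 = -32*49 = -1568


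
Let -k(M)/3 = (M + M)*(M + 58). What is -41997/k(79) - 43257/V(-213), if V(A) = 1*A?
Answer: 313107603/1536866 ≈ 203.73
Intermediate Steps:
V(A) = A
k(M) = -6*M*(58 + M) (k(M) = -3*(M + M)*(M + 58) = -3*2*M*(58 + M) = -6*M*(58 + M))
-41997/k(79) - 43257/V(-213) = -41997*(-1/(474*(58 + 79))) - 43257/(-213) = -41997/((-6*79*137)) - 43257*(-1/213) = -41997/(-64938) + 14419/71 = -41997*(-1/64938) + 14419/71 = 13999/21646 + 14419/71 = 313107603/1536866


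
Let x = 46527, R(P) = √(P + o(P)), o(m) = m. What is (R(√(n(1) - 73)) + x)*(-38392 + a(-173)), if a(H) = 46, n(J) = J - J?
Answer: -1784124342 - 38346*73^(¼)*(1 + I) ≈ -1.7842e+9 - 1.1209e+5*I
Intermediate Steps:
n(J) = 0
R(P) = √2*√P (R(P) = √(P + P) = √(2*P) = √2*√P)
(R(√(n(1) - 73)) + x)*(-38392 + a(-173)) = (√2*√(√(0 - 73)) + 46527)*(-38392 + 46) = (√2*√(√(-73)) + 46527)*(-38346) = (√2*√(I*√73) + 46527)*(-38346) = (√2*(73^(¼)*√I) + 46527)*(-38346) = (√2*73^(¼)*√I + 46527)*(-38346) = (46527 + √2*73^(¼)*√I)*(-38346) = -1784124342 - 38346*√2*73^(¼)*√I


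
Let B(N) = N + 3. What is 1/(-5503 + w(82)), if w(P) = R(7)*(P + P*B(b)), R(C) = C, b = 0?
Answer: -1/3207 ≈ -0.00031182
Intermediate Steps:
B(N) = 3 + N
w(P) = 28*P (w(P) = 7*(P + P*(3 + 0)) = 7*(P + P*3) = 7*(P + 3*P) = 7*(4*P) = 28*P)
1/(-5503 + w(82)) = 1/(-5503 + 28*82) = 1/(-5503 + 2296) = 1/(-3207) = -1/3207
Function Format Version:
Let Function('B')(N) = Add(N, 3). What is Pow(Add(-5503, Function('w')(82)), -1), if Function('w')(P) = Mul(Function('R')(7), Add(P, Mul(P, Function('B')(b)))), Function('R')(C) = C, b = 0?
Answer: Rational(-1, 3207) ≈ -0.00031182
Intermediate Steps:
Function('B')(N) = Add(3, N)
Function('w')(P) = Mul(28, P) (Function('w')(P) = Mul(7, Add(P, Mul(P, Add(3, 0)))) = Mul(7, Add(P, Mul(P, 3))) = Mul(7, Add(P, Mul(3, P))) = Mul(7, Mul(4, P)) = Mul(28, P))
Pow(Add(-5503, Function('w')(82)), -1) = Pow(Add(-5503, Mul(28, 82)), -1) = Pow(Add(-5503, 2296), -1) = Pow(-3207, -1) = Rational(-1, 3207)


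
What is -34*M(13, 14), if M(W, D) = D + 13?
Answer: -918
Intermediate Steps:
M(W, D) = 13 + D
-34*M(13, 14) = -34*(13 + 14) = -34*27 = -918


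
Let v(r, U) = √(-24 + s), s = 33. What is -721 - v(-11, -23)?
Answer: -724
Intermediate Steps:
v(r, U) = 3 (v(r, U) = √(-24 + 33) = √9 = 3)
-721 - v(-11, -23) = -721 - 1*3 = -721 - 3 = -724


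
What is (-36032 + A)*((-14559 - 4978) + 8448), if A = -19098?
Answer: 611336570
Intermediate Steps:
(-36032 + A)*((-14559 - 4978) + 8448) = (-36032 - 19098)*((-14559 - 4978) + 8448) = -55130*(-19537 + 8448) = -55130*(-11089) = 611336570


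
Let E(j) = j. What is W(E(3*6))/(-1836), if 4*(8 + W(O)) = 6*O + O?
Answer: -47/3672 ≈ -0.012800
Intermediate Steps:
W(O) = -8 + 7*O/4 (W(O) = -8 + (6*O + O)/4 = -8 + (7*O)/4 = -8 + 7*O/4)
W(E(3*6))/(-1836) = (-8 + 7*(3*6)/4)/(-1836) = -(-8 + (7/4)*18)/1836 = -(-8 + 63/2)/1836 = -1/1836*47/2 = -47/3672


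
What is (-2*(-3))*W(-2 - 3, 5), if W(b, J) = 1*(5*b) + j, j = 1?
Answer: -144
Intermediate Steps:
W(b, J) = 1 + 5*b (W(b, J) = 1*(5*b) + 1 = 5*b + 1 = 1 + 5*b)
(-2*(-3))*W(-2 - 3, 5) = (-2*(-3))*(1 + 5*(-2 - 3)) = 6*(1 + 5*(-5)) = 6*(1 - 25) = 6*(-24) = -144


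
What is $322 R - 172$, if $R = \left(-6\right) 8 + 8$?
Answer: $-13052$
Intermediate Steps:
$R = -40$ ($R = -48 + 8 = -40$)
$322 R - 172 = 322 \left(-40\right) - 172 = -12880 - 172 = -13052$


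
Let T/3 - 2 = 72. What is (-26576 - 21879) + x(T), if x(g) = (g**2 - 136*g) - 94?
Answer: -29457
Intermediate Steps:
T = 222 (T = 6 + 3*72 = 6 + 216 = 222)
x(g) = -94 + g**2 - 136*g
(-26576 - 21879) + x(T) = (-26576 - 21879) + (-94 + 222**2 - 136*222) = -48455 + (-94 + 49284 - 30192) = -48455 + 18998 = -29457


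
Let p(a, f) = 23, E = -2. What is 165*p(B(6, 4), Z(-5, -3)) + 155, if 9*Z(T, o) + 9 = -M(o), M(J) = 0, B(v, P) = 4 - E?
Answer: 3950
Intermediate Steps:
B(v, P) = 6 (B(v, P) = 4 - 1*(-2) = 4 + 2 = 6)
Z(T, o) = -1 (Z(T, o) = -1 + (-1*0)/9 = -1 + (1/9)*0 = -1 + 0 = -1)
165*p(B(6, 4), Z(-5, -3)) + 155 = 165*23 + 155 = 3795 + 155 = 3950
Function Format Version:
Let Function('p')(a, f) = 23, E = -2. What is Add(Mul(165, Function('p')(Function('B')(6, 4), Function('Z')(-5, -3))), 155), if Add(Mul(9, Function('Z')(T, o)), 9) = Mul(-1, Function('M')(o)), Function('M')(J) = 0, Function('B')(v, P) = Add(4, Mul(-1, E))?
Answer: 3950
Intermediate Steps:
Function('B')(v, P) = 6 (Function('B')(v, P) = Add(4, Mul(-1, -2)) = Add(4, 2) = 6)
Function('Z')(T, o) = -1 (Function('Z')(T, o) = Add(-1, Mul(Rational(1, 9), Mul(-1, 0))) = Add(-1, Mul(Rational(1, 9), 0)) = Add(-1, 0) = -1)
Add(Mul(165, Function('p')(Function('B')(6, 4), Function('Z')(-5, -3))), 155) = Add(Mul(165, 23), 155) = Add(3795, 155) = 3950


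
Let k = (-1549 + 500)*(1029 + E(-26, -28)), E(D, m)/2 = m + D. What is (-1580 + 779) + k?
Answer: -966930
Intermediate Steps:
E(D, m) = 2*D + 2*m (E(D, m) = 2*(m + D) = 2*(D + m) = 2*D + 2*m)
k = -966129 (k = (-1549 + 500)*(1029 + (2*(-26) + 2*(-28))) = -1049*(1029 + (-52 - 56)) = -1049*(1029 - 108) = -1049*921 = -966129)
(-1580 + 779) + k = (-1580 + 779) - 966129 = -801 - 966129 = -966930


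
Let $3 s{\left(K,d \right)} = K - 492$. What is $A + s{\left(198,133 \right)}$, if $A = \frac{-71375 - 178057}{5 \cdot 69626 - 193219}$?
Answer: $- \frac{5143570}{51637} \approx -99.61$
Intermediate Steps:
$s{\left(K,d \right)} = -164 + \frac{K}{3}$ ($s{\left(K,d \right)} = \frac{K - 492}{3} = \frac{-492 + K}{3} = -164 + \frac{K}{3}$)
$A = - \frac{83144}{51637}$ ($A = - \frac{249432}{348130 - 193219} = - \frac{249432}{154911} = \left(-249432\right) \frac{1}{154911} = - \frac{83144}{51637} \approx -1.6102$)
$A + s{\left(198,133 \right)} = - \frac{83144}{51637} + \left(-164 + \frac{1}{3} \cdot 198\right) = - \frac{83144}{51637} + \left(-164 + 66\right) = - \frac{83144}{51637} - 98 = - \frac{5143570}{51637}$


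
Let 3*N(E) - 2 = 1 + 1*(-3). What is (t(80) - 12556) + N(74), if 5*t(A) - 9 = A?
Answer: -62691/5 ≈ -12538.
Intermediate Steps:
t(A) = 9/5 + A/5
N(E) = 0 (N(E) = ⅔ + (1 + 1*(-3))/3 = ⅔ + (1 - 3)/3 = ⅔ + (⅓)*(-2) = ⅔ - ⅔ = 0)
(t(80) - 12556) + N(74) = ((9/5 + (⅕)*80) - 12556) + 0 = ((9/5 + 16) - 12556) + 0 = (89/5 - 12556) + 0 = -62691/5 + 0 = -62691/5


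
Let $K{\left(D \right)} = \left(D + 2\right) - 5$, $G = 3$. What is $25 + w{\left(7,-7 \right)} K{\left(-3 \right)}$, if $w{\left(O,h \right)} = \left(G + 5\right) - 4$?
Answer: $1$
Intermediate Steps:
$K{\left(D \right)} = -3 + D$ ($K{\left(D \right)} = \left(2 + D\right) - 5 = -3 + D$)
$w{\left(O,h \right)} = 4$ ($w{\left(O,h \right)} = \left(3 + 5\right) - 4 = 8 - 4 = 4$)
$25 + w{\left(7,-7 \right)} K{\left(-3 \right)} = 25 + 4 \left(-3 - 3\right) = 25 + 4 \left(-6\right) = 25 - 24 = 1$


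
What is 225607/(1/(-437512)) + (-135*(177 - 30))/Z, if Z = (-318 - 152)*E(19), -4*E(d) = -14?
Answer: -4639171179281/47 ≈ -9.8706e+10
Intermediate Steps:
E(d) = 7/2 (E(d) = -1/4*(-14) = 7/2)
Z = -1645 (Z = (-318 - 152)*(7/2) = -470*7/2 = -1645)
225607/(1/(-437512)) + (-135*(177 - 30))/Z = 225607/(1/(-437512)) - 135*(177 - 30)/(-1645) = 225607/(-1/437512) - 135*147*(-1/1645) = 225607*(-437512) - 19845*(-1/1645) = -98705769784 + 567/47 = -4639171179281/47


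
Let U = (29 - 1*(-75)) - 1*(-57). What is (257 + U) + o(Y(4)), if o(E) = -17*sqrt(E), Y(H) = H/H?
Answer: 401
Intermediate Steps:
Y(H) = 1
U = 161 (U = (29 + 75) + 57 = 104 + 57 = 161)
(257 + U) + o(Y(4)) = (257 + 161) - 17*sqrt(1) = 418 - 17*1 = 418 - 17 = 401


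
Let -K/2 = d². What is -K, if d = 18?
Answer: 648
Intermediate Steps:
K = -648 (K = -2*18² = -2*324 = -648)
-K = -1*(-648) = 648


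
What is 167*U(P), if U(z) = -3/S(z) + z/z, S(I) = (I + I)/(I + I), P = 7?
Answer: -334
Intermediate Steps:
S(I) = 1 (S(I) = (2*I)/((2*I)) = (2*I)*(1/(2*I)) = 1)
U(z) = -2 (U(z) = -3/1 + z/z = -3*1 + 1 = -3 + 1 = -2)
167*U(P) = 167*(-2) = -334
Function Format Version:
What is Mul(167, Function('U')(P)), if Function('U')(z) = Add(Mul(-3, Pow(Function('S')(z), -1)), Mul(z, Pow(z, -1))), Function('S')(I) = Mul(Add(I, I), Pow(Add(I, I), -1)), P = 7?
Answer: -334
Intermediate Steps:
Function('S')(I) = 1 (Function('S')(I) = Mul(Mul(2, I), Pow(Mul(2, I), -1)) = Mul(Mul(2, I), Mul(Rational(1, 2), Pow(I, -1))) = 1)
Function('U')(z) = -2 (Function('U')(z) = Add(Mul(-3, Pow(1, -1)), Mul(z, Pow(z, -1))) = Add(Mul(-3, 1), 1) = Add(-3, 1) = -2)
Mul(167, Function('U')(P)) = Mul(167, -2) = -334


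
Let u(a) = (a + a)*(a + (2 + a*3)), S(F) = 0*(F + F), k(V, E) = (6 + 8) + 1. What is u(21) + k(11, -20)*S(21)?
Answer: 3612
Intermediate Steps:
k(V, E) = 15 (k(V, E) = 14 + 1 = 15)
S(F) = 0 (S(F) = 0*(2*F) = 0)
u(a) = 2*a*(2 + 4*a) (u(a) = (2*a)*(a + (2 + 3*a)) = (2*a)*(2 + 4*a) = 2*a*(2 + 4*a))
u(21) + k(11, -20)*S(21) = 4*21*(1 + 2*21) + 15*0 = 4*21*(1 + 42) + 0 = 4*21*43 + 0 = 3612 + 0 = 3612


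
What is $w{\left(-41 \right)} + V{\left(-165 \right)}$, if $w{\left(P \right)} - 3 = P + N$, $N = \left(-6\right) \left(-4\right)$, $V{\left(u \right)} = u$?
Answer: $-179$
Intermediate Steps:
$N = 24$
$w{\left(P \right)} = 27 + P$ ($w{\left(P \right)} = 3 + \left(P + 24\right) = 3 + \left(24 + P\right) = 27 + P$)
$w{\left(-41 \right)} + V{\left(-165 \right)} = \left(27 - 41\right) - 165 = -14 - 165 = -179$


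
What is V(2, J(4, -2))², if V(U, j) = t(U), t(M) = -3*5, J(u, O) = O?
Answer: 225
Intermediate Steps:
t(M) = -15
V(U, j) = -15
V(2, J(4, -2))² = (-15)² = 225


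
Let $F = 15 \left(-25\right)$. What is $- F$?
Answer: $375$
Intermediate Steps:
$F = -375$
$- F = \left(-1\right) \left(-375\right) = 375$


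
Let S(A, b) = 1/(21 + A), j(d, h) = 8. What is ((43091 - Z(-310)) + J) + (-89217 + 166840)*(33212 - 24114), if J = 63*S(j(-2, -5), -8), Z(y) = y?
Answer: 20481466258/29 ≈ 7.0626e+8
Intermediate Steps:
J = 63/29 (J = 63/(21 + 8) = 63/29 ≈ 2.1724)
((43091 - Z(-310)) + J) + (-89217 + 166840)*(33212 - 24114) = ((43091 - 1*(-310)) + 63/29) + (-89217 + 166840)*(33212 - 24114) = ((43091 + 310) + 63/29) + 77623*9098 = (43401 + 63/29) + 706214054 = 1258692/29 + 706214054 = 20481466258/29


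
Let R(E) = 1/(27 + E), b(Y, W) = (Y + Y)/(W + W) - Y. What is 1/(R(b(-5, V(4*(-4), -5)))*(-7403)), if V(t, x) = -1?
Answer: -37/7403 ≈ -0.0049980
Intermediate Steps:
b(Y, W) = -Y + Y/W (b(Y, W) = (2*Y)/((2*W)) - Y = (2*Y)*(1/(2*W)) - Y = Y/W - Y = -Y + Y/W)
1/(R(b(-5, V(4*(-4), -5)))*(-7403)) = 1/(1/(27 + (-1*(-5) - 5/(-1)))*(-7403)) = -1/7403/1/(27 + (5 - 5*(-1))) = -1/7403/1/(27 + (5 + 5)) = -1/7403/1/(27 + 10) = -1/7403/1/37 = -1/7403/(1/37) = 37*(-1/7403) = -37/7403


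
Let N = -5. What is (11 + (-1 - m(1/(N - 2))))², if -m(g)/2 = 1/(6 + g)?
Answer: 179776/1681 ≈ 106.95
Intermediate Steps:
m(g) = -2/(6 + g)
(11 + (-1 - m(1/(N - 2))))² = (11 + (-1 - (-2)/(6 + 1/(-5 - 2))))² = (11 + (-1 - (-2)/(6 + 1/(-7))))² = (11 + (-1 - (-2)/(6 - ⅐)))² = (11 + (-1 - (-2)/41/7))² = (11 + (-1 - (-2)*7/41))² = (11 + (-1 - 1*(-14/41)))² = (11 + (-1 + 14/41))² = (11 - 27/41)² = (424/41)² = 179776/1681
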